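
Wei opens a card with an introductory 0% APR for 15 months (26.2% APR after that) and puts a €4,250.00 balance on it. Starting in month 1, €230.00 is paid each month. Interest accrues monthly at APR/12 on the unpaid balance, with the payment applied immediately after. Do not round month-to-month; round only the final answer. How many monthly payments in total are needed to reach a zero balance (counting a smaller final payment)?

19 payments

Promo months 1–15 at r₀ = 0%/12 = 0; months 16+ at r₁ = 26.2%/12 = 0.0218333.
After month 15 (no interest yet): B = €4,250.00 − 15·€230.00 = €800.00.
Then at r₁ with €230.00/mo: n₂ = −ln(1 − r₁·B/P)/ln(1+r₁) ≈ 3.66 → 4 more payments.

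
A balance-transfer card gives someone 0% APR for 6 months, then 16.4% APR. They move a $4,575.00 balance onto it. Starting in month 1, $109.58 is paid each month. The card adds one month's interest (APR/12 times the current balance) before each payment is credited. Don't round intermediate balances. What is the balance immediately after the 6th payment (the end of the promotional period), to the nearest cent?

Promo months 1–6 at r₀ = 0%/12 = 0; months 7+ at r₁ = 16.4%/12 = 0.0136667.
After month 6 (no interest yet): B = $4,575.00 − 6·$109.58 = $3,917.52.

$3,917.52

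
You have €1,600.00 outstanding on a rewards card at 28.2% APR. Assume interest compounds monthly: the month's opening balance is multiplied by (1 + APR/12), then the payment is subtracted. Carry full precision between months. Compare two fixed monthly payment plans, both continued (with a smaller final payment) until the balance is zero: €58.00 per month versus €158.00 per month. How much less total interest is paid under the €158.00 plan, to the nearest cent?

Monthly rate r = 28.2%/12 = 2.35% = 0.0235.
At €58.00/mo: n = ⌈−ln(1 − rB₀/P)/ln(1+r)⌉ = 45 payments (last €57.12); total interest = total paid − €1,600.00 = €1,009.12.
At €158.00/mo: 12 payments (last €111.03); total interest €249.03.
Interest saved = €1,009.12 − €249.03 = €760.09.

€760.09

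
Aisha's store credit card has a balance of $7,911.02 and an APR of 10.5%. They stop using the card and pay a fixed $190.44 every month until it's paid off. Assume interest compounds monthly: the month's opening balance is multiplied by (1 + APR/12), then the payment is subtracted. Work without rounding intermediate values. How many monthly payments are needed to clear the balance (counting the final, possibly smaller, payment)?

52 months

Monthly rate r = 10.5%/12 = 0.875% = 0.00875.
Recurrence: B ← B·(1+r) − $190.44.
Month 1: interest $69.22; balance after payment $7,789.80.
Month 2: interest $68.16; balance after payment $7,667.52.
Closed form: n = −ln(1 − rB₀/P)/ln(1+r) = −ln(0.63652)/ln(1.00875) ≈ 51.853, so the balance reaches zero during payment 52.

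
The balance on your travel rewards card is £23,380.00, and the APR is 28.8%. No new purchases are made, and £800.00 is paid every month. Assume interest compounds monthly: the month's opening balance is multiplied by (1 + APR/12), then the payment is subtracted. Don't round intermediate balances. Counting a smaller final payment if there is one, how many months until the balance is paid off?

51 months

Monthly rate r = 28.8%/12 = 2.4% = 0.024.
Recurrence: B ← B·(1+r) − £800.00.
Month 1: interest £561.12; balance after payment £23,141.12.
Month 2: interest £555.39; balance after payment £22,896.51.
Closed form: n = −ln(1 − rB₀/P)/ln(1+r) = −ln(0.2986)/ln(1.024) ≈ 50.962, so the balance reaches zero during payment 51.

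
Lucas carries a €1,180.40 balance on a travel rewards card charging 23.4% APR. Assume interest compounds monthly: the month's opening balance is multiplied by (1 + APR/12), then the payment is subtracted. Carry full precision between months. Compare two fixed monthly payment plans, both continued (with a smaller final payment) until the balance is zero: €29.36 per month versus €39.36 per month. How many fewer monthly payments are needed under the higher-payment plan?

Monthly rate r = 23.4%/12 = 1.95% = 0.0195.
At €29.36/mo: n = ⌈−ln(1 − rB₀/P)/ln(1+r)⌉ = 80 payments (last €10.30); total interest = total paid − €1,180.40 = €1,149.34.
At €39.36/mo: 46 payments (last €20.36); total interest €611.16.
Payments saved = 80 − 46 = 34.

34 fewer payments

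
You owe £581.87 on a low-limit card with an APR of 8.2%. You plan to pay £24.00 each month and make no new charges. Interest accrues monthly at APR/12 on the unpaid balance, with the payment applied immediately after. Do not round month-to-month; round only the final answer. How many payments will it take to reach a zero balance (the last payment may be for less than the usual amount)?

27 payments

Monthly rate r = 8.2%/12 = 0.683333% = 0.00683333.
Recurrence: B ← B·(1+r) − £24.00.
Month 1: interest £3.98; balance after payment £561.85.
Month 2: interest £3.84; balance after payment £541.69.
Closed form: n = −ln(1 − rB₀/P)/ln(1+r) = −ln(0.83433)/ln(1.00683) ≈ 26.597, so the balance reaches zero during payment 27.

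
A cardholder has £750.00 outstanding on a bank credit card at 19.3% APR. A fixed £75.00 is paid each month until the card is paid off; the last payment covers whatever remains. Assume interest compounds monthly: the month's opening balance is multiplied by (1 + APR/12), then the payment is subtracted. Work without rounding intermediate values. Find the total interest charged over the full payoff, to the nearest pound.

£74

Monthly rate r = 19.3%/12 = 1.60833% = 0.0160833.
Payoff takes n = ⌈−ln(1 − rB₀/P)/ln(1+r)⌉ = ⌈10.990⌉ = 11 payments; the last is £74.24.
Total paid = 10·£75.00 + £74.24 = £824.24.
Total interest = total paid − principal = £824.24 − £750.00 = £74.24.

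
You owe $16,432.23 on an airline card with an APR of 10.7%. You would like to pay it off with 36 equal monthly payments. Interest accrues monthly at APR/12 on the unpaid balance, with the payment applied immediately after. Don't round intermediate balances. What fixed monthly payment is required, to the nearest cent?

$535.64

Monthly rate r = 10.7%/12 = 0.891667% = 0.00891667.
Level-payment amortization: P = B₀·r / (1 − (1+r)^(−n)) = 16432.23·0.00891667 / (1 − 1.00892^(−36)).
Denominator 1 − (1+r)^(−36) = 0.273543974.
P = 146.521 / 0.273543974 ≈ 535.64.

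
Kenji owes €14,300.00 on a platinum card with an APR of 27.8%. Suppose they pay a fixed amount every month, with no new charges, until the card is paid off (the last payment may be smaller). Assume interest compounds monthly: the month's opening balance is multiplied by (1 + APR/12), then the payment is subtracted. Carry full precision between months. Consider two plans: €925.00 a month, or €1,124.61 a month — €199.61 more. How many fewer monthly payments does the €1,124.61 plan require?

Monthly rate r = 27.8%/12 = 2.31667% = 0.0231667.
At €925.00/mo: n = ⌈−ln(1 − rB₀/P)/ln(1+r)⌉ = 20 payments (last €335.49); total interest = total paid − €14,300.00 = €3,610.49.
At €1,124.61/mo: 16 payments (last €268.51); total interest €2,837.66.
Payments saved = 20 − 16 = 4.

4 fewer payments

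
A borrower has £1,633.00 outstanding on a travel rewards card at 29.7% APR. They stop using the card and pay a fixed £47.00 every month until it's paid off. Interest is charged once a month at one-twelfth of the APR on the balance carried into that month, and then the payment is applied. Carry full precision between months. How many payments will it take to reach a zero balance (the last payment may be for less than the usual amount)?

81 months

Monthly rate r = 29.7%/12 = 2.475% = 0.02475.
Recurrence: B ← B·(1+r) − £47.00.
Month 1: interest £40.42; balance after payment £1,626.42.
Month 2: interest £40.25; balance after payment £1,619.67.
Closed form: n = −ln(1 − rB₀/P)/ln(1+r) = −ln(0.14007)/ln(1.02475) ≈ 80.398, so the balance reaches zero during payment 81.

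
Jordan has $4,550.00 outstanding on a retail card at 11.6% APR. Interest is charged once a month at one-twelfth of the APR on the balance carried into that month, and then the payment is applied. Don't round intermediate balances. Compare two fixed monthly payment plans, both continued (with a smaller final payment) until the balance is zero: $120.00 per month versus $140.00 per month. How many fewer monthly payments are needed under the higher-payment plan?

8 fewer payments

Monthly rate r = 11.6%/12 = 0.966667% = 0.00966667.
At $120.00/mo: n = ⌈−ln(1 − rB₀/P)/ln(1+r)⌉ = 48 payments (last $54.87); total interest = total paid − $4,550.00 = $1,144.87.
At $140.00/mo: 40 payments (last $28.21); total interest $938.21.
Payments saved = 48 − 40 = 8.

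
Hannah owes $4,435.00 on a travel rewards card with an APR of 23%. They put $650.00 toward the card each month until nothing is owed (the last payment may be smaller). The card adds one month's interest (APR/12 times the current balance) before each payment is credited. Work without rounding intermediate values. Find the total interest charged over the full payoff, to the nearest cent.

$364.91

Monthly rate r = 23%/12 = 1.91667% = 0.0191667.
Payoff takes n = ⌈−ln(1 − rB₀/P)/ln(1+r)⌉ = ⌈7.382⌉ = 8 payments; the last is $249.91.
Total paid = 7·$650.00 + $249.91 = $4,799.91.
Total interest = total paid − principal = $4,799.91 − $4,435.00 = $364.91.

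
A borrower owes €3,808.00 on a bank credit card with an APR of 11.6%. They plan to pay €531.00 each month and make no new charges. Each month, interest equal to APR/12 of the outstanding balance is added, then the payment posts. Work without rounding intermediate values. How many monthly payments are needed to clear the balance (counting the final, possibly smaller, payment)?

Monthly rate r = 11.6%/12 = 0.966667% = 0.00966667.
Recurrence: B ← B·(1+r) − €531.00.
Month 1: interest €36.81; balance after payment €3,313.81.
Month 2: interest €32.03; balance after payment €2,814.84.
Closed form: n = −ln(1 − rB₀/P)/ln(1+r) = −ln(0.93068)/ln(1.00967) ≈ 7.468, so the balance reaches zero during payment 8.

8 payments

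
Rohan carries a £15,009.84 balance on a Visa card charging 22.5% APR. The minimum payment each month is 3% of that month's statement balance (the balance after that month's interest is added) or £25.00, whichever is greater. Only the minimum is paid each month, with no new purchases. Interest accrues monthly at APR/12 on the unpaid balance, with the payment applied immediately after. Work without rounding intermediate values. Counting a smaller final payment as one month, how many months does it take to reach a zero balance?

Monthly rate r = 22.5%/12 = 1.875% = 0.01875.
While 3% of the post-interest balance exceeds £25.00, each month B ← (B·(1+r))·(1 − 0.03), i.e. B shrinks by the factor (1+r)·0.97 = 0.98819.
This holds for months 1–245. Entering month 246 the balance is £816.62; 3% of the post-interest balance is now below £25.00, so the flat £25.00 minimum applies from here.
From month 246 a fixed £25.00 at rate r clears £816.62 in 52 more payments. Total: 245 + 52 = 297 months.

297 months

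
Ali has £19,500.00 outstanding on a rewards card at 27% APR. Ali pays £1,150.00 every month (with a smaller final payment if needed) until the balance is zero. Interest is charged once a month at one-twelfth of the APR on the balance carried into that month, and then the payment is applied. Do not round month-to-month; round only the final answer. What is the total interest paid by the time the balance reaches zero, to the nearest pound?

Monthly rate r = 27%/12 = 2.25% = 0.0225.
Payoff takes n = ⌈−ln(1 − rB₀/P)/ln(1+r)⌉ = ⌈21.595⌉ = 22 payments; the last is £686.88.
Total paid = 21·£1,150.00 + £686.88 = £24,836.88.
Total interest = total paid − principal = £24,836.88 − £19,500.00 = £5,336.88.

£5,337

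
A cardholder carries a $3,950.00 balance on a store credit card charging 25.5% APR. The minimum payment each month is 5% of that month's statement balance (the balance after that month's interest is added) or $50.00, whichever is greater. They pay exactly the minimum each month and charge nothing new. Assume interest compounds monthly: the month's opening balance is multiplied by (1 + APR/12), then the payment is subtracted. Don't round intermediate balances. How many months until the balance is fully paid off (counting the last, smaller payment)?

72 months

Monthly rate r = 25.5%/12 = 2.125% = 0.02125.
While 5% of the post-interest balance exceeds $50.00, each month B ← (B·(1+r))·(1 − 0.05), i.e. B shrinks by the factor (1+r)·0.95 = 0.97019.
This holds for months 1–47. Entering month 48 the balance is $952.39; 5% of the post-interest balance is now below $50.00, so the flat $50.00 minimum applies from here.
From month 48 a fixed $50.00 at rate r clears $952.39 in 25 more payments. Total: 47 + 25 = 72 months.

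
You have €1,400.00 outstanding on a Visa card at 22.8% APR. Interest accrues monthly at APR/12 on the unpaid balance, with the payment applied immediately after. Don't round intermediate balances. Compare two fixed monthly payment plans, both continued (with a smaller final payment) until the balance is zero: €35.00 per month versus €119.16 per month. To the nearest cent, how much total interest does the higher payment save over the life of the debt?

€1,054.30

Monthly rate r = 22.8%/12 = 1.9% = 0.019.
At €35.00/mo: n = ⌈−ln(1 − rB₀/P)/ln(1+r)⌉ = 76 payments (last €28.84); total interest = total paid − €1,400.00 = €1,253.84.
At €119.16/mo: 14 payments (last €50.46); total interest €199.54.
Interest saved = €1,253.84 − €199.54 = €1,054.30.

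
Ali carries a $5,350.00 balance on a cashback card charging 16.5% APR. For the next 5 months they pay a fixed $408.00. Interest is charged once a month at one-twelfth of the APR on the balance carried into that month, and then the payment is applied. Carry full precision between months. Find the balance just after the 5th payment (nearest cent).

Monthly rate r = 16.5%/12 = 1.375% = 0.01375.
Each month: B ← B·(1+r) − $408.00.
Month 1: interest $73.56; balance after payment $5,015.56.
Month 2: interest $68.96; balance after payment $4,676.53.
Month 3: interest $64.30; balance after payment $4,332.83.
Month 4: interest $59.58; balance after payment $3,984.41.
Month 5: interest $54.79; balance after payment $3,631.19.

$3,631.19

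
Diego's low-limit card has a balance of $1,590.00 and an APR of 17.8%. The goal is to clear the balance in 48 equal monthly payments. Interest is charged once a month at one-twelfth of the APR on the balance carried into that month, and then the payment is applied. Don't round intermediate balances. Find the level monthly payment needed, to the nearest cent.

$46.54

Monthly rate r = 17.8%/12 = 1.48333% = 0.0148333.
Level-payment amortization: P = B₀·r / (1 − (1+r)^(−n)) = 1590.00·0.0148333 / (1 − 1.01483^(−48)).
Denominator 1 − (1+r)^(−48) = 0.506765707.
P = 23.585 / 0.506765707 ≈ 46.54.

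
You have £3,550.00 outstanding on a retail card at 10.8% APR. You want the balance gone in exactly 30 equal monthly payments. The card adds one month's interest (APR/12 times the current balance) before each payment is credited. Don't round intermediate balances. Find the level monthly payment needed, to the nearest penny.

£135.55

Monthly rate r = 10.8%/12 = 0.9% = 0.009.
Level-payment amortization: P = B₀·r / (1 − (1+r)^(−n)) = 3550.00·0.009 / (1 − 1.009^(−30)).
Denominator 1 − (1+r)^(−30) = 0.23569797.
P = 31.95 / 0.23569797 ≈ 135.55.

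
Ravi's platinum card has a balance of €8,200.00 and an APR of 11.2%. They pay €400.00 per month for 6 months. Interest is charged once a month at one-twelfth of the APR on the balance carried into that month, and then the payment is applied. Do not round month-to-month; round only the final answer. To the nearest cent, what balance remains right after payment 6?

Monthly rate r = 11.2%/12 = 0.933333% = 0.00933333.
Each month: B ← B·(1+r) − €400.00.
Month 1: interest €76.53; balance after payment €7,876.53.
Month 2: interest €73.51; balance after payment €7,550.05.
Month 3: interest €70.47; balance after payment €7,220.51.
Month 4: interest €67.39; balance after payment €6,887.91.
Month 5: interest €64.29; balance after payment €6,552.19.
Month 6: interest €61.15; balance after payment €6,213.35.

€6,213.35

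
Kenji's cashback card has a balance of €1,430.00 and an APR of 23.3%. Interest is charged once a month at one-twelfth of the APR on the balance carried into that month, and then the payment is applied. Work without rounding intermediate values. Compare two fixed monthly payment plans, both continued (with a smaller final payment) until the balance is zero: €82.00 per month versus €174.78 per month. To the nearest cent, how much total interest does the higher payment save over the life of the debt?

Monthly rate r = 23.3%/12 = 1.94167% = 0.0194167.
At €82.00/mo: n = ⌈−ln(1 − rB₀/P)/ln(1+r)⌉ = 22 payments (last €40.99); total interest = total paid − €1,430.00 = €332.99.
At €174.78/mo: 9 payments (last €174.10); total interest €142.34.
Interest saved = €332.99 − €142.34 = €190.65.

€190.65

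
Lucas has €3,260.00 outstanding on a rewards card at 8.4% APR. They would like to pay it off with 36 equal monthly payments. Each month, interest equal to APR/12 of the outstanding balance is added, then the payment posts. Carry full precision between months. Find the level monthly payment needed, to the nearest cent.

Monthly rate r = 8.4%/12 = 0.7% = 0.007.
Level-payment amortization: P = B₀·r / (1 − (1+r)^(−n)) = 3260.00·0.007 / (1 − 1.007^(−36)).
Denominator 1 − (1+r)^(−36) = 0.222072615.
P = 22.82 / 0.222072615 ≈ 102.76.

€102.76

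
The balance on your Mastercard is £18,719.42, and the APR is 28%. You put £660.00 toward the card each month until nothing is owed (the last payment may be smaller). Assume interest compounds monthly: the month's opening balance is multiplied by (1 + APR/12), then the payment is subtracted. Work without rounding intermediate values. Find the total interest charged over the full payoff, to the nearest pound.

Monthly rate r = 28%/12 = 2.33333% = 0.0233333.
Payoff takes n = ⌈−ln(1 − rB₀/P)/ln(1+r)⌉ = ⌈47.002⌉ = 48 payments; the last is £1.25.
Total paid = 47·£660.00 + £1.25 = £31,021.25.
Total interest = total paid − principal = £31,021.25 − £18,719.42 = £12,301.83.

£12,302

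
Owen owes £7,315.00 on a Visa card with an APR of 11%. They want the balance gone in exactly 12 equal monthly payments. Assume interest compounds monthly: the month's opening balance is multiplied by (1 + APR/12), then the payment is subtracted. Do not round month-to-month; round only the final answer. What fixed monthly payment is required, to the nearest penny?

Monthly rate r = 11%/12 = 0.916667% = 0.00916667.
Level-payment amortization: P = B₀·r / (1 − (1+r)^(−n)) = 7315.00·0.00916667 / (1 − 1.00917^(−12)).
Denominator 1 − (1+r)^(−12) = 0.103716844.
P = 67.0542 / 0.103716844 ≈ 646.51.

£646.51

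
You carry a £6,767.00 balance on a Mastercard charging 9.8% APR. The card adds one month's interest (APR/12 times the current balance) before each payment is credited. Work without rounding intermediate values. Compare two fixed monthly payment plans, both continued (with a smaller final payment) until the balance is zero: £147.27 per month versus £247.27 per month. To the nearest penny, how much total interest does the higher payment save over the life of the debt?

£827.41

Monthly rate r = 9.8%/12 = 0.816667% = 0.00816667.
At £147.27/mo: n = ⌈−ln(1 − rB₀/P)/ln(1+r)⌉ = 58 payments (last £123.25); total interest = total paid − £6,767.00 = £1,750.64.
At £247.27/mo: 32 payments (last £24.86); total interest £923.23.
Interest saved = £1,750.64 − £923.23 = £827.41.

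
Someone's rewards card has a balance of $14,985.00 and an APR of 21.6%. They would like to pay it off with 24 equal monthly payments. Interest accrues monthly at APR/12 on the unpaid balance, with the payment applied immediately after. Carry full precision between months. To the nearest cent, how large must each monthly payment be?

$774.44

Monthly rate r = 21.6%/12 = 1.8% = 0.018.
Level-payment amortization: P = B₀·r / (1 − (1+r)^(−n)) = 14985.00·0.018 / (1 − 1.018^(−24)).
Denominator 1 − (1+r)^(−24) = 0.348291586.
P = 269.73 / 0.348291586 ≈ 774.44.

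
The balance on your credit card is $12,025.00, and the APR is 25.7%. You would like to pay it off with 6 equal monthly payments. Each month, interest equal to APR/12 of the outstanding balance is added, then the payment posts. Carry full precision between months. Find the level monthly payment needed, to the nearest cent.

$2,157.05

Monthly rate r = 25.7%/12 = 2.14167% = 0.0214167.
Level-payment amortization: P = B₀·r / (1 − (1+r)^(−n)) = 12025.00·0.0214167 / (1 − 1.02142^(−6)).
Denominator 1 − (1+r)^(−6) = 0.119392541.
P = 257.535 / 0.119392541 ≈ 2157.05.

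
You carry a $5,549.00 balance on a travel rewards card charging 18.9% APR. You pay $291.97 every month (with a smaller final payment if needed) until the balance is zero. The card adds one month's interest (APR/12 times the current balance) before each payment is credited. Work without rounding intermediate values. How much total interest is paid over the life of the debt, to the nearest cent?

Monthly rate r = 18.9%/12 = 1.575% = 0.01575.
Payoff takes n = ⌈−ln(1 − rB₀/P)/ln(1+r)⌉ = ⌈22.763⌉ = 23 payments; the last is $223.22.
Total paid = 22·$291.97 + $223.22 = $6,646.56.
Total interest = total paid − principal = $6,646.56 − $5,549.00 = $1,097.56.

$1,097.56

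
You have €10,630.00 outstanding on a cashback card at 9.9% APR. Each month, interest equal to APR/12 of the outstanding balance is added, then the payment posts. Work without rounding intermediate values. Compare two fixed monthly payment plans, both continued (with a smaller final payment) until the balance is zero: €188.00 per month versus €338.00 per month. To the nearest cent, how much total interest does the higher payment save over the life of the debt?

Monthly rate r = 9.9%/12 = 0.825% = 0.00825.
At €188.00/mo: n = ⌈−ln(1 − rB₀/P)/ln(1+r)⌉ = 77 payments (last €87.68); total interest = total paid − €10,630.00 = €3,745.68.
At €338.00/mo: 37 payments (last €189.34); total interest €1,727.34.
Interest saved = €3,745.68 − €1,727.34 = €2,018.34.

€2,018.34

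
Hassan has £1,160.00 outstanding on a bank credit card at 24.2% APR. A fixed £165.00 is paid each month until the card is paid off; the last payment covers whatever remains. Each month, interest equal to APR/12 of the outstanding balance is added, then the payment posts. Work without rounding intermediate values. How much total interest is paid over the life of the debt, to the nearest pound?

£104

Monthly rate r = 24.2%/12 = 2.01667% = 0.0201667.
Payoff takes n = ⌈−ln(1 − rB₀/P)/ln(1+r)⌉ = ⌈7.658⌉ = 8 payments; the last is £108.88.
Total paid = 7·£165.00 + £108.88 = £1,263.88.
Total interest = total paid − principal = £1,263.88 − £1,160.00 = £103.88.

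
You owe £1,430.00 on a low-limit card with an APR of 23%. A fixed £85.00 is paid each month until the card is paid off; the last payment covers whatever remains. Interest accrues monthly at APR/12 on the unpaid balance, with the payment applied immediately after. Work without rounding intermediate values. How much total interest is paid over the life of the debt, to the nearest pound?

Monthly rate r = 23%/12 = 1.91667% = 0.0191667.
Payoff takes n = ⌈−ln(1 − rB₀/P)/ln(1+r)⌉ = ⌈20.504⌉ = 21 payments; the last is £43.04.
Total paid = 20·£85.00 + £43.04 = £1,743.04.
Total interest = total paid − principal = £1,743.04 − £1,430.00 = £313.04.

£313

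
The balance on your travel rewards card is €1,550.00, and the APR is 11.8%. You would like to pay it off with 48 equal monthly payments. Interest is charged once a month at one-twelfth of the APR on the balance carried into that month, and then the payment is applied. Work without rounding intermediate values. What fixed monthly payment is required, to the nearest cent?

€40.67

Monthly rate r = 11.8%/12 = 0.983333% = 0.00983333.
Level-payment amortization: P = B₀·r / (1 − (1+r)^(−n)) = 1550.00·0.00983333 / (1 − 1.00983^(−48)).
Denominator 1 − (1+r)^(−48) = 0.374806724.
P = 15.2417 / 0.374806724 ≈ 40.67.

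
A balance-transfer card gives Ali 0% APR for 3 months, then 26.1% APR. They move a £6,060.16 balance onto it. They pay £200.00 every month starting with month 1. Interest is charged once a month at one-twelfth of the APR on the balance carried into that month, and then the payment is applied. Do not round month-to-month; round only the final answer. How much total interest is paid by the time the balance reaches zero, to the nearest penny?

Promo months 1–3 at r₀ = 0%/12 = 0; months 4+ at r₁ = 26.1%/12 = 0.02175.
After month 3 (no interest yet): B = £6,060.16 − 3·£200.00 = £5,460.16.
Then at r₁ with £200.00/mo: n₂ = −ln(1 − r₁·B/P)/ln(1+r₁) ≈ 41.87 → 42 more payments.
Total paid = 44·£200.00 + £174.06 = £8,974.06; interest = £8,974.06 − £6,060.16 = £2,913.90.

£2,913.90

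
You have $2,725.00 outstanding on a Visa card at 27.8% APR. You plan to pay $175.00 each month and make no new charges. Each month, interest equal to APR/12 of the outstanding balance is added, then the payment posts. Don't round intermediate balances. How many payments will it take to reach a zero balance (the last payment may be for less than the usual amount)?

Monthly rate r = 27.8%/12 = 2.31667% = 0.0231667.
Recurrence: B ← B·(1+r) − $175.00.
Month 1: interest $63.13; balance after payment $2,613.13.
Month 2: interest $60.54; balance after payment $2,498.67.
Closed form: n = −ln(1 − rB₀/P)/ln(1+r) = −ln(0.63926)/ln(1.02317) ≈ 19.537, so the balance reaches zero during payment 20.

20 months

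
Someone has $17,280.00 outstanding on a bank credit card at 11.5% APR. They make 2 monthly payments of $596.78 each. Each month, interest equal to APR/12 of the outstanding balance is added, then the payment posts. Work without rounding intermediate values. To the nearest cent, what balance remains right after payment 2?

$16,413.51

Monthly rate r = 11.5%/12 = 0.958333% = 0.00958333.
Each month: B ← B·(1+r) − $596.78.
Month 1: interest $165.60; balance after payment $16,848.82.
Month 2: interest $161.47; balance after payment $16,413.51.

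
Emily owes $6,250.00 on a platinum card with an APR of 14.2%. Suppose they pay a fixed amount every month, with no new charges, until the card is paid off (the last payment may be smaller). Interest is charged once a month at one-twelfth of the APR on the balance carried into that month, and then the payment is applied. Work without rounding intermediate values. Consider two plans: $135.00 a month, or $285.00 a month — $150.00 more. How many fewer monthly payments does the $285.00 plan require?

Monthly rate r = 14.2%/12 = 1.18333% = 0.0118333.
At $135.00/mo: n = ⌈−ln(1 − rB₀/P)/ln(1+r)⌉ = 68 payments (last $63.76); total interest = total paid − $6,250.00 = $2,858.76.
At $285.00/mo: 26 payments (last $153.94); total interest $1,028.94.
Payments saved = 68 − 26 = 42.

42 fewer payments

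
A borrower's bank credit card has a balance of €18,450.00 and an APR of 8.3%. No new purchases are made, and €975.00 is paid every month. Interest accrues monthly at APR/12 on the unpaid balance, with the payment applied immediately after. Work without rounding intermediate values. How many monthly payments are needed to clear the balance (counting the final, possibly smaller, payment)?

21 months

Monthly rate r = 8.3%/12 = 0.691667% = 0.00691667.
Recurrence: B ← B·(1+r) − €975.00.
Month 1: interest €127.61; balance after payment €17,602.61.
Month 2: interest €121.75; balance after payment €16,749.36.
Closed form: n = −ln(1 − rB₀/P)/ln(1+r) = −ln(0.86912)/ln(1.00692) ≈ 20.351, so the balance reaches zero during payment 21.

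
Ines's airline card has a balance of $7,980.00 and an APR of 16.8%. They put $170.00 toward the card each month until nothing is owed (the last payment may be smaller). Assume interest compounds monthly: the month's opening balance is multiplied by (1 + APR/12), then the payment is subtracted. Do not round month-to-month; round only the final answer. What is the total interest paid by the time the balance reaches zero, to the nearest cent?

$5,110.19

Monthly rate r = 16.8%/12 = 1.4% = 0.014.
Payoff takes n = ⌈−ln(1 − rB₀/P)/ln(1+r)⌉ = ⌈77.001⌉ = 78 payments; the last is $0.19.
Total paid = 77·$170.00 + $0.19 = $13,090.19.
Total interest = total paid − principal = $13,090.19 − $7,980.00 = $5,110.19.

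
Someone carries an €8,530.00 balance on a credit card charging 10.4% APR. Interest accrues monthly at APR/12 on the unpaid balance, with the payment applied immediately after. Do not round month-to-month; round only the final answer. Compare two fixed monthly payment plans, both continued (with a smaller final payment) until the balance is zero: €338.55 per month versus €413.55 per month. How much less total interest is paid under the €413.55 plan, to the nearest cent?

€227.42

Monthly rate r = 10.4%/12 = 0.866667% = 0.00866667.
At €338.55/mo: n = ⌈−ln(1 − rB₀/P)/ln(1+r)⌉ = 29 payments (last €186.45); total interest = total paid − €8,530.00 = €1,135.85.
At €413.55/mo: 23 payments (last €340.33); total interest €908.43.
Interest saved = €1,135.85 − €908.43 = €227.42.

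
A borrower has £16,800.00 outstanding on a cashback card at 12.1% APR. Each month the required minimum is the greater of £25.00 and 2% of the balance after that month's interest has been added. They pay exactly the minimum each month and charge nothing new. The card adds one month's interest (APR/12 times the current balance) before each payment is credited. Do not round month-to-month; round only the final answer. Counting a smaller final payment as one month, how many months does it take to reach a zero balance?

326 months

Monthly rate r = 12.1%/12 = 1.00833% = 0.0100833.
While 2% of the post-interest balance exceeds £25.00, each month B ← (B·(1+r))·(1 − 0.02), i.e. B shrinks by the factor (1+r)·0.98 = 0.98988.
This holds for months 1–257. Entering month 258 the balance is £1,230.87; 2% of the post-interest balance is now below £25.00, so the flat £25.00 minimum applies from here.
From month 258 a fixed £25.00 at rate r clears £1,230.87 in 69 more payments. Total: 257 + 69 = 326 months.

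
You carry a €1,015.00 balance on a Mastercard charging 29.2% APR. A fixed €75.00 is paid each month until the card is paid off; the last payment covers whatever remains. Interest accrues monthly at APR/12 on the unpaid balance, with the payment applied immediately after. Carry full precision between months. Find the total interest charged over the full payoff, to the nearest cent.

€231.31

Monthly rate r = 29.2%/12 = 2.43333% = 0.0243333.
Payoff takes n = ⌈−ln(1 − rB₀/P)/ln(1+r)⌉ = ⌈16.615⌉ = 17 payments; the last is €46.31.
Total paid = 16·€75.00 + €46.31 = €1,246.31.
Total interest = total paid − principal = €1,246.31 − €1,015.00 = €231.31.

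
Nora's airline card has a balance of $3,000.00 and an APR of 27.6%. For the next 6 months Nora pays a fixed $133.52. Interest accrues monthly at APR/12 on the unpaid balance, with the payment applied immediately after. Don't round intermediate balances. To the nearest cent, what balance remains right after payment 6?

Monthly rate r = 27.6%/12 = 2.3% = 0.023.
Each month: B ← B·(1+r) − $133.52.
Month 1: interest $69.00; balance after payment $2,935.48.
Month 2: interest $67.52; balance after payment $2,869.48.
Month 3: interest $66.00; balance after payment $2,801.95.
Month 4: interest $64.44; balance after payment $2,732.88.
Month 5: interest $62.86; balance after payment $2,662.22.
Month 6: interest $61.23; balance after payment $2,589.93.

$2,589.93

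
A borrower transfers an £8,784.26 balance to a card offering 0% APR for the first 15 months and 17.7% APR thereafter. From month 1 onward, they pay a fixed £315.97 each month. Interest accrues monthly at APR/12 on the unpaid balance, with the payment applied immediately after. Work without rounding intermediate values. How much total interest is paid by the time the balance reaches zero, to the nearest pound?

Promo months 1–15 at r₀ = 0%/12 = 0; months 16+ at r₁ = 17.7%/12 = 0.01475.
After month 15 (no interest yet): B = £8,784.26 − 15·£315.97 = £4,044.71.
Then at r₁ with £315.97/mo: n₂ = −ln(1 − r₁·B/P)/ln(1+r₁) ≈ 14.29 → 15 more payments.
Total paid = 29·£315.97 + £92.53 = £9,255.66; interest = £9,255.66 − £8,784.26 = £471.40.

£471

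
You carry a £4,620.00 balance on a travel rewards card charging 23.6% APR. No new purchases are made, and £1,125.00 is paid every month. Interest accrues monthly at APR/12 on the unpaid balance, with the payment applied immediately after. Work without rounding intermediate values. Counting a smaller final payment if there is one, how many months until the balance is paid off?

Monthly rate r = 23.6%/12 = 1.96667% = 0.0196667.
Recurrence: B ← B·(1+r) − £1,125.00.
Month 1: interest £90.86; balance after payment £3,585.86.
Month 2: interest £70.52; balance after payment £2,531.38.
Month 3: interest £49.78; balance after payment £1,456.17.
Month 4: interest £28.64; balance after payment £359.80.
Month 5: interest £7.08; balance after payment £0.00.

5 months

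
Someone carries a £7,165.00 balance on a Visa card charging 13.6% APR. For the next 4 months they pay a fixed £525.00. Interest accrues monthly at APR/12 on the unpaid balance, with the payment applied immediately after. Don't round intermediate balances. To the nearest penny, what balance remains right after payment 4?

£5,359.41

Monthly rate r = 13.6%/12 = 1.13333% = 0.0113333.
Each month: B ← B·(1+r) − £525.00.
Month 1: interest £81.20; balance after payment £6,721.20.
Month 2: interest £76.17; balance after payment £6,272.38.
Month 3: interest £71.09; balance after payment £5,818.46.
Month 4: interest £65.94; balance after payment £5,359.41.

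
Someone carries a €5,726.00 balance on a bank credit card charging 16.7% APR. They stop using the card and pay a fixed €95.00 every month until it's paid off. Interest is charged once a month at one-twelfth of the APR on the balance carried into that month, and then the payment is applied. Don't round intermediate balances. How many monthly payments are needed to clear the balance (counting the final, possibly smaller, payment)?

133 payments

Monthly rate r = 16.7%/12 = 1.39167% = 0.0139167.
Recurrence: B ← B·(1+r) − €95.00.
Month 1: interest €79.69; balance after payment €5,710.69.
Month 2: interest €79.47; balance after payment €5,695.16.
Closed form: n = −ln(1 − rB₀/P)/ln(1+r) = −ln(0.16119)/ln(1.01392) ≈ 132.060, so the balance reaches zero during payment 133.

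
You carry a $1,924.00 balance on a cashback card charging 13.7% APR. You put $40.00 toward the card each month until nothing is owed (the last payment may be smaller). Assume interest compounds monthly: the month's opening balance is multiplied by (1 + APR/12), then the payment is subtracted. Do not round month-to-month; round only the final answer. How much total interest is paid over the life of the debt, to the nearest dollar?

$883

Monthly rate r = 13.7%/12 = 1.14167% = 0.0114167.
Payoff takes n = ⌈−ln(1 − rB₀/P)/ln(1+r)⌉ = ⌈70.173⌉ = 71 payments; the last is $6.95.
Total paid = 70·$40.00 + $6.95 = $2,806.95.
Total interest = total paid − principal = $2,806.95 − $1,924.00 = $882.95.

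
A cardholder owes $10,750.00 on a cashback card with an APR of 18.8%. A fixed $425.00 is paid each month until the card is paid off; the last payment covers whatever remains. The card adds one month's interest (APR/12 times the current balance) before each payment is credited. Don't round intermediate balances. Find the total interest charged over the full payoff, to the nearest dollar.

$3,047

Monthly rate r = 18.8%/12 = 1.56667% = 0.0156667.
Payoff takes n = ⌈−ln(1 − rB₀/P)/ln(1+r)⌉ = ⌈32.462⌉ = 33 payments; the last is $197.36.
Total paid = 32·$425.00 + $197.36 = $13,797.36.
Total interest = total paid − principal = $13,797.36 − $10,750.00 = $3,047.36.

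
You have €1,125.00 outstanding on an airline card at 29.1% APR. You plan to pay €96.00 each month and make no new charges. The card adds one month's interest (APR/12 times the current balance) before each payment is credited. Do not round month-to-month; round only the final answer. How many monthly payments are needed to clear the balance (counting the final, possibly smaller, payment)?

Monthly rate r = 29.1%/12 = 2.425% = 0.02425.
Recurrence: B ← B·(1+r) − €96.00.
Month 1: interest €27.28; balance after payment €1,056.28.
Month 2: interest €25.61; balance after payment €985.90.
Closed form: n = −ln(1 − rB₀/P)/ln(1+r) = −ln(0.71582)/ln(1.02425) ≈ 13.953, so the balance reaches zero during payment 14.

14 payments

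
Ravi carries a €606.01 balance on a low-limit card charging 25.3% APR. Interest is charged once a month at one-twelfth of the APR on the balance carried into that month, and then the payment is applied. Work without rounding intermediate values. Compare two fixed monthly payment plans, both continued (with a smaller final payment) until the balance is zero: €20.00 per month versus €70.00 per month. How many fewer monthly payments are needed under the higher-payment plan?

Monthly rate r = 25.3%/12 = 2.10833% = 0.0210833.
At €20.00/mo: n = ⌈−ln(1 − rB₀/P)/ln(1+r)⌉ = 49 payments (last €16.27); total interest = total paid − €606.01 = €370.26.
At €70.00/mo: 10 payments (last €46.32); total interest €70.31.
Payments saved = 49 − 10 = 39.

39 fewer payments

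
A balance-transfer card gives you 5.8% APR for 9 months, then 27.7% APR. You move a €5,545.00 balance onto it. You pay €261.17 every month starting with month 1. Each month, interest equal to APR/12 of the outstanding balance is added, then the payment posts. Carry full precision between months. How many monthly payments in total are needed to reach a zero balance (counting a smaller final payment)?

Promo months 1–9 at r₀ = 5.8%/12 = 0.00483333; months 10+ at r₁ = 27.7%/12 = 0.0230833.
After month 9: iterate B ← B·(1+r₀) − €261.17 for 9 months → €3,394.43.
Then at r₁ with €261.17/mo: n₂ = −ln(1 − r₁·B/P)/ln(1+r₁) ≈ 15.63 → 16 more payments.

25 months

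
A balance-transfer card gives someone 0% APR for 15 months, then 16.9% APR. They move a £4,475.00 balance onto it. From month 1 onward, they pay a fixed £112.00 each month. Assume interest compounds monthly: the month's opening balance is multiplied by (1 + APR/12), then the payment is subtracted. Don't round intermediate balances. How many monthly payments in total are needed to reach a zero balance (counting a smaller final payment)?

Promo months 1–15 at r₀ = 0%/12 = 0; months 16+ at r₁ = 16.9%/12 = 0.0140833.
After month 15 (no interest yet): B = £4,475.00 − 15·£112.00 = £2,795.00.
Then at r₁ with £112.00/mo: n₂ = −ln(1 − r₁·B/P)/ln(1+r₁) ≈ 30.96 → 31 more payments.

46 months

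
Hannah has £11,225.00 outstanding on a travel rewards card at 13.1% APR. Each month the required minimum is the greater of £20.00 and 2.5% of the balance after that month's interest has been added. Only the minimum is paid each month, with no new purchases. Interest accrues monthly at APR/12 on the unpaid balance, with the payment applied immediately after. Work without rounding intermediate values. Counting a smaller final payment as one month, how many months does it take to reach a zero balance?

Monthly rate r = 13.1%/12 = 1.09167% = 0.0109167.
While 2.5% of the post-interest balance exceeds £20.00, each month B ← (B·(1+r))·(1 − 0.025), i.e. B shrinks by the factor (1+r)·0.975 = 0.98564.
This holds for months 1–184. Entering month 185 the balance is £784.62; 2.5% of the post-interest balance is now below £20.00, so the flat £20.00 minimum applies from here.
From month 185 a fixed £20.00 at rate r clears £784.62 in 52 more payments. Total: 184 + 52 = 236 months.

236 months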